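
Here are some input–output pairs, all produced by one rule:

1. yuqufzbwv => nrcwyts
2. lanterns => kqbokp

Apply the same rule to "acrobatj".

What's happening: shift every letter 3 places backward in the alphabet (wrapping around), then delete the first 2 characters.
Working it through for "acrobatj": intermediate "xzolyxqg", final "olyxqg".

olyxqg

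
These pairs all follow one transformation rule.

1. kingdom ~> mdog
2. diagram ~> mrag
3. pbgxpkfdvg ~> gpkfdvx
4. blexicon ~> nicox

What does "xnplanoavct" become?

tanoavcl

What's happening: delete the first 3 characters, then swap the first and last characters.
"xnplanoavct" → "lanoavct" → "tanoavcl".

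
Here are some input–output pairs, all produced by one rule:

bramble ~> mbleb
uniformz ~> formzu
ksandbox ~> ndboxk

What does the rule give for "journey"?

In each case the input is transformed by: move the first character to the end, then delete the first 2 characters.
On "journey" that produces "rneyj".

rneyj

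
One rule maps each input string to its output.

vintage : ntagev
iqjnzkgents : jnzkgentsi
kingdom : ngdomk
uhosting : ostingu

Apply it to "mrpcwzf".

The rule is to move the first character to the end, then delete the first character.
On "mrpcwzf": the first step gives "rpcwzfm", and the second then gives "pcwzfm".

pcwzfm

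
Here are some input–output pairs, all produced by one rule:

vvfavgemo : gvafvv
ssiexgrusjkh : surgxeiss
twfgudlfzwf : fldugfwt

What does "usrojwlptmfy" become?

The rule is to reverse the string, then delete the first 3 characters.
Starting from "usrojwlptmfy": after the first operation, "yfmtplwjorsu"; after the second, "tplwjorsu".

tplwjorsu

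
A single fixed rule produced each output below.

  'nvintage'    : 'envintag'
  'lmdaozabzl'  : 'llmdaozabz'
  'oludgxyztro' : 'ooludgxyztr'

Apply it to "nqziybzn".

nnqziybz

The pattern: move the last character to the front.
Applying that to "nqziybzn" gives "nnqziybz".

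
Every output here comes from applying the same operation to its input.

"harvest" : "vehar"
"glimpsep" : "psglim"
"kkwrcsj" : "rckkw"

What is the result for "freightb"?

Each output is the input with this applied: delete the last 2 characters, then move the last 2 characters to the front (rotate right by 2).
On "freightb": the first step gives "freigh", and the second then gives "ghfrei".

ghfrei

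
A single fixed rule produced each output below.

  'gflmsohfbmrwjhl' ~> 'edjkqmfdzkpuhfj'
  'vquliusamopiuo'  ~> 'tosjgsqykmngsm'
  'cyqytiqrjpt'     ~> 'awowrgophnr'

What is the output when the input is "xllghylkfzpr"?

vjjefwjidxnp

Rule — shift every letter 2 places backward in the alphabet (wrapping around).
Doing the same to "xllghylkfzpr": "vjjefwjidxnp".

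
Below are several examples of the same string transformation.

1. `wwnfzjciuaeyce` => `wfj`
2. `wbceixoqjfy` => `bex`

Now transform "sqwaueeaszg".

Each output is the input with this applied: keep every other character starting from the second (positions 2nd, 4th, 6th, ...), then keep only the first 3 characters.
So "sqwaueeaszg" becomes "qae".
(Check on "wbceixoqjfy": → "bexqf" → "bex" ✓)

qae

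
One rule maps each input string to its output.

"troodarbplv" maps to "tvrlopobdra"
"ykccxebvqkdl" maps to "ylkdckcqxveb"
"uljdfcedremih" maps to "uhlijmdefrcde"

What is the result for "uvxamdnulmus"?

usvuxmalmudn

Looking at the pairs, the operation is to take characters alternately from the front and the back (1st, last, 2nd, 2nd-last, ...).
For "uvxamdnulmus" the result is "usvuxmalmudn".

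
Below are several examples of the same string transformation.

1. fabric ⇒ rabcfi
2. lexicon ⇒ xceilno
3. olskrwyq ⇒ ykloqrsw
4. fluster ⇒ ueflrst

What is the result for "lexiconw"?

Looking at the pairs, the operation is to sort the characters into alphabetical order, then move the last character to the front.
"lexiconw" → "xceilnow".
(Check on "olskrwyq": → "kloqrswy" → "ykloqrsw" ✓)

xceilnow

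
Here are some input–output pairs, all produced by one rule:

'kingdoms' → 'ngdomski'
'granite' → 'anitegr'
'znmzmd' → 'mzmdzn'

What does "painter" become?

interpa

The transformation: move the first 2 characters to the end (rotate left by 2).
Doing the same to "painter": "interpa".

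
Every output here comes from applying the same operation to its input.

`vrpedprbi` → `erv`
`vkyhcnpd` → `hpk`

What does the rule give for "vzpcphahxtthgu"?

The transformation: move the first 2 characters to the end (rotate left by 2), then keep one character in every 3, starting at position 2 (positions 2nd, 5th, 8th, ...).
"vzpcphahxtthgu" → "pcphahxtthguvz" → "catgz".

catgz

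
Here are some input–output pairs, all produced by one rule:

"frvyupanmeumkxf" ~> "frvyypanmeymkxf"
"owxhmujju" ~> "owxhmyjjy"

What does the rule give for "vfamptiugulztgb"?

Looking at the pairs, the operation is to replace every "u" with "y".
"vfamptiugulztgb" → "vfamptiygylztgb".

vfamptiygylztgb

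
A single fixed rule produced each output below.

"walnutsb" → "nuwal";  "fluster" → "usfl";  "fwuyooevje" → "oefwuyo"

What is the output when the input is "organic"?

gaor

The transformation: delete the last 3 characters, then move the last 2 characters to the front (rotate right by 2).
For "organic" the result is "gaor".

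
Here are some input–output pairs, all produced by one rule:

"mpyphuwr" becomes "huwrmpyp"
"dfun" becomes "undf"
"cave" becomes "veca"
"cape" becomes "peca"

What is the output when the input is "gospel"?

In each case the input is transformed by: swap the front and back halves of the string.
For "gospel" the result is "pelgos".

pelgos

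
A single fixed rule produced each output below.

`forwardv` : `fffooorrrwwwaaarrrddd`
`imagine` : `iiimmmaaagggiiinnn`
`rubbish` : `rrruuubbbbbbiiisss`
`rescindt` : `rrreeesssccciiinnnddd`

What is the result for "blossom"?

bbblllooossssssooo

Rule — delete the last character, then repeat every character 3 times.
On "blossom": the first step gives "blosso", and the second then gives "bbblllooossssssooo".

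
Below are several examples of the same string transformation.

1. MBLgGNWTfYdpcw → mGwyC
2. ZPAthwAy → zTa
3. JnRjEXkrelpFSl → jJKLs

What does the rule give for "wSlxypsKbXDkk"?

The transformation: flip the case of every letter, then keep one character in every 3, starting at position 1 (positions 1st, 4th, 7th, ...).
Starting from "wSlxypsKbXDkk": after the first operation, "WsLXYPSkBxdKK"; after the second, "WXSxK".

WXSxK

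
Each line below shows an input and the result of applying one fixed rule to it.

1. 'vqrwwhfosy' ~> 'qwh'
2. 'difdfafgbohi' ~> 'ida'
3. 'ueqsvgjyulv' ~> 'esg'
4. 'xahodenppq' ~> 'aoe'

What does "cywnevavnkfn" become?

ynv

The rule is to keep every other character starting from the second (positions 2nd, 4th, 6th, ...), then keep only the first 3 characters.
Applying both steps to "cywnevavnkfn": "ynvvkn", then "ynv".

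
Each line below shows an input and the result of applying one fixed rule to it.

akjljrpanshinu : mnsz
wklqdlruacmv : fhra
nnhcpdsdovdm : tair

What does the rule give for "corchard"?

Rule — shift every letter 5 places forward in the alphabet (wrapping around), then keep only the last 4 characters.
For "corchard", step one produces "htwhmfwi"; step two turns that into "mfwi".

mfwi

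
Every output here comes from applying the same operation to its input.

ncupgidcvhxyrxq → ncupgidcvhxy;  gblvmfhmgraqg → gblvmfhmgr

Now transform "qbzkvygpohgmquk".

qbzkvygpohgm

The transformation: delete the last 3 characters.
For "qbzkvygpohgmquk" the result is "qbzkvygpohgm".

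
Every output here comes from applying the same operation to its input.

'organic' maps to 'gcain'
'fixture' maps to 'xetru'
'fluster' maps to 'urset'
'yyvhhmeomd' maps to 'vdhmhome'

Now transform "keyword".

ydwro

In each case the input is transformed by: delete the first 2 characters, then take characters alternately from the front and the back (1st, last, 2nd, 2nd-last, ...).
Applying both steps to "keyword": "yword", then "ydwro".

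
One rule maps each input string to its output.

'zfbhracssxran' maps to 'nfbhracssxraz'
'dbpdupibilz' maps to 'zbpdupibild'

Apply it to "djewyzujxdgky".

yjewyzujxdgkd

What's happening: swap the first and last characters.
So "djewyzujxdgky" becomes "yjewyzujxdgkd".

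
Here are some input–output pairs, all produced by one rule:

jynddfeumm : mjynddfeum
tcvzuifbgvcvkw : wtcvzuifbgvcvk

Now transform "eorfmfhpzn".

neorfmfhpz

Each output is the input with this applied: move the last character to the front.
Doing the same to "eorfmfhpzn": "neorfmfhpz".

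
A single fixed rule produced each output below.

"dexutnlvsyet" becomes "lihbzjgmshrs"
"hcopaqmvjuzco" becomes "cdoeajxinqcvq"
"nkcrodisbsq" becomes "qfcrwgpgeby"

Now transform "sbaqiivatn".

oewwjohbgp

Rule — shift every letter 12 places backward in the alphabet (wrapping around), then move the first 2 characters to the end (rotate left by 2).
"sbaqiivatn" → "gpoewwjohb" → "oewwjohbgp".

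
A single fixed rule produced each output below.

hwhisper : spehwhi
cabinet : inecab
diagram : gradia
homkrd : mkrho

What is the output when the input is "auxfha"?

The pattern: delete the last character, then move the last 3 characters to the front (rotate right by 3).
"auxfha" → "auxfh" → "xfhau".
(Check on "diagram": → "diagra" → "gradia" ✓)

xfhau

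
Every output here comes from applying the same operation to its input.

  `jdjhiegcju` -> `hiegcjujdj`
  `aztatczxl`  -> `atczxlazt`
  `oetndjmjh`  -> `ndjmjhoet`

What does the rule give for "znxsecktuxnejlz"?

secktuxnejlzznx

The pattern: move the first 3 characters to the end (rotate left by 3).
For "znxsecktuxnejlz" the result is "secktuxnejlzznx".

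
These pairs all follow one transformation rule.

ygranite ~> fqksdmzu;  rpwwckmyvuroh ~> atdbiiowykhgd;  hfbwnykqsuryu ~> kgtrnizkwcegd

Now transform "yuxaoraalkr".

wdkgjmadmmx

Each output is the input with this applied: move the last 2 characters to the front (rotate right by 2), then shift every letter 12 places forward in the alphabet (wrapping around).
"yuxaoraalkr" → "kryuxaoraal" → "wdkgjmadmmx".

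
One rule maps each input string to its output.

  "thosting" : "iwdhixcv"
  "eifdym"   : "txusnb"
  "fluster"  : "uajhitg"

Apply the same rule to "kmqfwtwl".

zbfulila

The pattern: shift every letter 11 places backward in the alphabet (wrapping around).
On "kmqfwtwl" that produces "zbfulila".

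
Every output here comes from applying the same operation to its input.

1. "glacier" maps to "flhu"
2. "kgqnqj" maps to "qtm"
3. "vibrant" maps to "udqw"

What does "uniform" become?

irup

Each output is the input with this applied: delete the first 3 characters, then shift every letter 3 places forward in the alphabet (wrapping around).
Starting from "uniform": after the first operation, "form"; after the second, "irup".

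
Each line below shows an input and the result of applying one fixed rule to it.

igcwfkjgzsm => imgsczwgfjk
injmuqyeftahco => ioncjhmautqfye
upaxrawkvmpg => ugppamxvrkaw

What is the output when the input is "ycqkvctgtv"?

Rule — take characters alternately from the front and the back (1st, last, 2nd, 2nd-last, ...).
On "ycqkvctgtv" that produces "yvctqgktvc".

yvctqgktvc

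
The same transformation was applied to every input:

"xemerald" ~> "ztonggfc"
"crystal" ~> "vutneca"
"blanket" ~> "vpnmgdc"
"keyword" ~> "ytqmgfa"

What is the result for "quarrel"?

wttsngc

The transformation: shift every letter 2 places forward in the alphabet (wrapping around), then sort the characters into reverse alphabetical order.
On "quarrel": the first step gives "swcttgn", and the second then gives "wttsngc".
(Check on "crystal": → "etauvcn" → "vutneca" ✓)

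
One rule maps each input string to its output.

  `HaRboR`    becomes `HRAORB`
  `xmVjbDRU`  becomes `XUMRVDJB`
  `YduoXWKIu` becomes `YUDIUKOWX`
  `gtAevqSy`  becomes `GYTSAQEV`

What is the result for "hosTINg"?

HGONSIT

Looking at the pairs, the operation is to take characters alternately from the front and the back (1st, last, 2nd, 2nd-last, ...), then convert every letter to uppercase.
"hosTINg" → "hgoNsIT" → "HGONSIT".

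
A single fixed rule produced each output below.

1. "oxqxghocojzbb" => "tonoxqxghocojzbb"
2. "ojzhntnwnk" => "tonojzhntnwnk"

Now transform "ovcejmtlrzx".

The rule is to prepend "ton".
Applying that to "ovcejmtlrzx" gives "tonovcejmtlrzx".

tonovcejmtlrzx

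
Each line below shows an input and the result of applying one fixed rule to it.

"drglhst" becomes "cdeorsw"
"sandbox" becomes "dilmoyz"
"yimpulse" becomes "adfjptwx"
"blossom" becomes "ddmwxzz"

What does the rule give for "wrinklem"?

chptvwxy

Looking at the pairs, the operation is to shift every letter 11 places forward in the alphabet (wrapping around), then sort the characters into alphabetical order.
Applying both steps to "wrinklem": "hctyvwpx", then "chptvwxy".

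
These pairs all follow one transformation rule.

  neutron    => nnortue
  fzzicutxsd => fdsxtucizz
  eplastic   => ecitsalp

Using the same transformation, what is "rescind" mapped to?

rdnicse

The pattern: move the first character to the end, then reverse the string.
Applying both steps to "rescind": "escindr", then "rdnicse".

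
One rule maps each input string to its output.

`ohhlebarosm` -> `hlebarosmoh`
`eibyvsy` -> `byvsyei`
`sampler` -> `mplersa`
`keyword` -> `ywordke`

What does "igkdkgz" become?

Each output is the input with this applied: move the first 2 characters to the end (rotate left by 2).
Doing the same to "igkdkgz": "kdkgzig".

kdkgzig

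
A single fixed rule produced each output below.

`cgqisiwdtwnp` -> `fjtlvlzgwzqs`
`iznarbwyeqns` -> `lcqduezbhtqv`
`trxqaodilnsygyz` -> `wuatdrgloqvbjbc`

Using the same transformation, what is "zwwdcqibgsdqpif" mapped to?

czzgftlejvgtsli

Each output is the input with this applied: shift every letter 3 places forward in the alphabet (wrapping around).
So "zwwdcqibgsdqpif" becomes "czzgftlejvgtsli".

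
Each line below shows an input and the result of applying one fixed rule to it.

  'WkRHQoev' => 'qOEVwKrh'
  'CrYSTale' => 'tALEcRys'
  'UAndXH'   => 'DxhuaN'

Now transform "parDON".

donPAR

What's happening: swap the front and back halves of the string, then flip the case of every letter.
For "parDON", step one produces "DONpar"; step two turns that into "donPAR".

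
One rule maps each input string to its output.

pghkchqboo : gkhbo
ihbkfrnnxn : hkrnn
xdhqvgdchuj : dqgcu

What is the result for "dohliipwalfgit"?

oliwlgt

What's happening: keep every other character starting from the second (positions 2nd, 4th, 6th, ...).
For "dohliipwalfgit" the result is "oliwlgt".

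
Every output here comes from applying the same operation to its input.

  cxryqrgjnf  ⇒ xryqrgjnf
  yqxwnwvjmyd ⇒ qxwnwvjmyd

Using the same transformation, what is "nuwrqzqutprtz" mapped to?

uwrqzqutprtz

Looking at the pairs, the operation is to delete the first character.
For "nuwrqzqutprtz" the result is "uwrqzqutprtz".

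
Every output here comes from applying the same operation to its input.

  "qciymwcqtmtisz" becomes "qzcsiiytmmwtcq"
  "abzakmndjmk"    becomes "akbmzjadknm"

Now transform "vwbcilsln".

vnwlbscli

The pattern: take characters alternately from the front and the back (1st, last, 2nd, 2nd-last, ...).
For "vwbcilsln" the result is "vnwlbscli".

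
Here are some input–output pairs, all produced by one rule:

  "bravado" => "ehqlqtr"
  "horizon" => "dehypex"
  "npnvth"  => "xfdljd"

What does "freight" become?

The transformation: shift every letter 10 places backward in the alphabet (wrapping around), then swap the first and last characters.
On "freight": the first step gives "vhuywxj", and the second then gives "jhuywxv".

jhuywxv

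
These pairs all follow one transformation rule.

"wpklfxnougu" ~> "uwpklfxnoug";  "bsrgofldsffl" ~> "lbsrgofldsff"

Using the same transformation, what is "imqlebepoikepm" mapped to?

mimqlebepoikep

Each output is the input with this applied: move the last character to the front.
"imqlebepoikepm" → "mimqlebepoikep".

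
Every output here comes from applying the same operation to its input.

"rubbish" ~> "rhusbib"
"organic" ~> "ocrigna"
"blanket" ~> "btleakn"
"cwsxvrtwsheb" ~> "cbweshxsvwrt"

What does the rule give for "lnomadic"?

The transformation: take characters alternately from the front and the back (1st, last, 2nd, 2nd-last, ...).
For "lnomadic" the result is "lcniodma".

lcniodma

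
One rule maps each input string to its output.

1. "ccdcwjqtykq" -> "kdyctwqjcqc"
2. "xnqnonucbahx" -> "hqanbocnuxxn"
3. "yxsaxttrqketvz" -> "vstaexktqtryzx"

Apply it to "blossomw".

moossbwl

Looking at the pairs, the operation is to take characters alternately from the front and the back (1st, last, 2nd, 2nd-last, ...), then move the first 3 characters to the end (rotate left by 3).
On "blossomw": the first step gives "bwlmooss", and the second then gives "moossbwl".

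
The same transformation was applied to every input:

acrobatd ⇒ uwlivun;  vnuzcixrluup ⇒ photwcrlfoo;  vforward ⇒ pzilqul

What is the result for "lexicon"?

fyrcwi

The transformation: delete the last character, then shift every letter 6 places backward in the alphabet (wrapping around).
Working it through for "lexicon": intermediate "lexico", final "fyrcwi".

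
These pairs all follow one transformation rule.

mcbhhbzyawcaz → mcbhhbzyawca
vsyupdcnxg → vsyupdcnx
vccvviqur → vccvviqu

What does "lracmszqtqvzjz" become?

lracmszqtqvzj

The pattern: delete the last character.
"lracmszqtqvzjz" → "lracmszqtqvzj".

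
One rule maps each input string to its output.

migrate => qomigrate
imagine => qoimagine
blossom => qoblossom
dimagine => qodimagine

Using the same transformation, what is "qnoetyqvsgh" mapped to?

qoqnoetyqvsgh

What's happening: prepend "qo".
For "qnoetyqvsgh" the result is "qoqnoetyqvsgh".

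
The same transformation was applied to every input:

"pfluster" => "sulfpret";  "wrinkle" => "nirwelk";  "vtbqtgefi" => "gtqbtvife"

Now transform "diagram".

The rule is to reverse the string, then move the first 3 characters to the end (rotate left by 3).
So "diagram" becomes "gaidmar".

gaidmar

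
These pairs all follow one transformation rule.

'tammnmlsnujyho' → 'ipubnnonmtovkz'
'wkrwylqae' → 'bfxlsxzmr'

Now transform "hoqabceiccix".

What's happening: move the last 2 characters to the front (rotate right by 2), then shift every letter 1 place forward in the alphabet (wrapping around).
Starting from "hoqabceiccix": after the first operation, "ixhoqabceicc"; after the second, "jyiprbcdfjdd".

jyiprbcdfjdd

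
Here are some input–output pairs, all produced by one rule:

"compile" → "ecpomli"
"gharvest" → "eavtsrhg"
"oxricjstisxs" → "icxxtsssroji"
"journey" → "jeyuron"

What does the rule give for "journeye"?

The transformation: sort the characters into reverse alphabetical order, then move the last 2 characters to the front (rotate right by 2).
"journeye" → "yuronjee" → "eeyuronj".

eeyuronj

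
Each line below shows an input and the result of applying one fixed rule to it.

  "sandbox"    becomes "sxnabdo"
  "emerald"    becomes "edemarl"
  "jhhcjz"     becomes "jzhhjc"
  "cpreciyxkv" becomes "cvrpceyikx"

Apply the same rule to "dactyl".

dlcayt

The transformation: move the last character to the front, then swap each adjacent pair of characters (1↔2, 3↔4, ...).
"dactyl" → "ldacty" → "dlcayt".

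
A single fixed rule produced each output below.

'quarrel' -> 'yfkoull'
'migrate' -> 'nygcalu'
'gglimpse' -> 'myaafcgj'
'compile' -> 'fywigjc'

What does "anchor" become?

iluhwb

What's happening: shift every letter 6 places backward in the alphabet (wrapping around), then move the last 2 characters to the front (rotate right by 2).
On "anchor": the first step gives "uhwbil", and the second then gives "iluhwb".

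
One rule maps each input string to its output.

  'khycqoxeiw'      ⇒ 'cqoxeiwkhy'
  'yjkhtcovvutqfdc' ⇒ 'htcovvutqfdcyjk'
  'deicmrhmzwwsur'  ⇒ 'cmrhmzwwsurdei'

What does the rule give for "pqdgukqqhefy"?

In each case the input is transformed by: move the first 3 characters to the end (rotate left by 3).
Applying that to "pqdgukqqhefy" gives "gukqqhefypqd".

gukqqhefypqd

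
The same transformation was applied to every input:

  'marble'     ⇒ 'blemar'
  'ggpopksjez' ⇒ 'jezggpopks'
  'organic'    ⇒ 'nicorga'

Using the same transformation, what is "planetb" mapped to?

etbplan

Rule — move the last 3 characters to the front (rotate right by 3).
"planetb" → "etbplan".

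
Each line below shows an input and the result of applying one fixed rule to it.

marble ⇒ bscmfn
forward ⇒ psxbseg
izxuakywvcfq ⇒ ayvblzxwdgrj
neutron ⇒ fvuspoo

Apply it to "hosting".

Each output is the input with this applied: move the first character to the end, then shift every letter 1 place forward in the alphabet (wrapping around).
Doing the same to "hosting": "ptujohi".

ptujohi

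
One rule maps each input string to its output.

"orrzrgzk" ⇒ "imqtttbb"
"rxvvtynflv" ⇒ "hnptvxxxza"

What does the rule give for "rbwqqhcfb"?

Each output is the input with this applied: sort the characters into alphabetical order, then shift every letter 2 places forward in the alphabet (wrapping around).
Applying both steps to "rbwqqhcfb": "bbcfhqqrw", then "ddehjssty".

ddehjssty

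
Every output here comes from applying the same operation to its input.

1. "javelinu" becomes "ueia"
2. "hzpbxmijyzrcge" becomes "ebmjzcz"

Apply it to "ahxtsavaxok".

otaah

In each case the input is transformed by: keep every other character starting from the second (positions 2nd, 4th, 6th, ...), then swap the first and last characters.
Doing the same to "ahxtsavaxok": "otaah".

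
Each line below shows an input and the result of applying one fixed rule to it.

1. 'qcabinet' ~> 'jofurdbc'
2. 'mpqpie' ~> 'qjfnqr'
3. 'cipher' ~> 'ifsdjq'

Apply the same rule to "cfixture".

uvsfdgjy

The transformation: shift every letter 1 place forward in the alphabet (wrapping around), then swap the front and back halves of the string.
Applying both steps to "cfixture": "dgjyuvsf", then "uvsfdgjy".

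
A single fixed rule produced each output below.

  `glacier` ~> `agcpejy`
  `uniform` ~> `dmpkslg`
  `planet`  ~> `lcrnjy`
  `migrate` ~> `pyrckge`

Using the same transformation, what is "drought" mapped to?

sefrbpm

In each case the input is transformed by: shift every letter 2 places backward in the alphabet (wrapping around), then move the first 3 characters to the end (rotate left by 3).
Starting from "drought": after the first operation, "bpmsefr"; after the second, "sefrbpm".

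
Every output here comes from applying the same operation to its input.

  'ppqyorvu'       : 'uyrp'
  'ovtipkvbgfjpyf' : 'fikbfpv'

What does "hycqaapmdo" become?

Each output is the input with this applied: keep every other character starting from the second (positions 2nd, 4th, 6th, ...), then swap the first and last characters.
For "hycqaapmdo", step one produces "yqamo"; step two turns that into "oqamy".

oqamy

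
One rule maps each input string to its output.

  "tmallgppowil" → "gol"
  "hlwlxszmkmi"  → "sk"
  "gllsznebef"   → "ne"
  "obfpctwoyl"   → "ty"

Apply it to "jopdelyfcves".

lcs

Rule — delete the first 3 characters, then keep one character in every 3, starting at position 3 (positions 3rd, 6th, 9th, ...).
Applying that to "jopdelyfcves" gives "lcs".
(Check on "gllsznebef": → "sznebef" → "ne" ✓)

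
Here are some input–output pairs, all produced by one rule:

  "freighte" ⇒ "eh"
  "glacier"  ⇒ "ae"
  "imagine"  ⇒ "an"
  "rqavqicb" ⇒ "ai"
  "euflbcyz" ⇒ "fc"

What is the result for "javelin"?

The rule is to keep one character in every 3, starting at position 3 (positions 3rd, 6th, 9th, ...).
Doing the same to "javelin": "vi".

vi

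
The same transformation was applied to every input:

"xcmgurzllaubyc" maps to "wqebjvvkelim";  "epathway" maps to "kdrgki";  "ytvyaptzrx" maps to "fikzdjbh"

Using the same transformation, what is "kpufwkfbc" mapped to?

The transformation: delete the first 2 characters, then shift every letter 10 places forward in the alphabet (wrapping around).
Working it through for "kpufwkfbc": intermediate "ufwkfbc", final "epguplm".
(Check on "epathway": → "athway" → "kdrgki" ✓)

epguplm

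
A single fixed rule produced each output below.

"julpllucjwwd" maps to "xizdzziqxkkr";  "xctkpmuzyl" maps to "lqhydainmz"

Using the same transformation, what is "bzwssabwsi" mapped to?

pnkggopkgw

What's happening: shift every letter 12 places backward in the alphabet (wrapping around).
Applying that to "bzwssabwsi" gives "pnkggopkgw".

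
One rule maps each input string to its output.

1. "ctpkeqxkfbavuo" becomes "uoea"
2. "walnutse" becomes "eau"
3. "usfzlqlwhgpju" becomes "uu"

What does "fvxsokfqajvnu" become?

uoa

In each case the input is transformed by: move the last 3 characters to the front (rotate right by 3), then keep only the vowels.
"fvxsokfqajvnu" → "uoa".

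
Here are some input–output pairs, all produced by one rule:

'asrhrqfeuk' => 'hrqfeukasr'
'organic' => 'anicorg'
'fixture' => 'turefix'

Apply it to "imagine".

The transformation: move the first 3 characters to the end (rotate left by 3).
"imagine" → "gineima".

gineima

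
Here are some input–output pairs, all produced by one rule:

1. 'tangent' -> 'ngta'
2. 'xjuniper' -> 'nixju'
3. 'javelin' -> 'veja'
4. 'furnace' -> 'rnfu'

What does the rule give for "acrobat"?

roac

Each output is the input with this applied: delete the last 3 characters, then move the last 2 characters to the front (rotate right by 2).
On "acrobat" that produces "roac".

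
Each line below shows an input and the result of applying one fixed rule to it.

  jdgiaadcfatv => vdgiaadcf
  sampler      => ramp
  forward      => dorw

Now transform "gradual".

lrad

Looking at the pairs, the operation is to swap the first and last characters, then delete the last 3 characters.
On "gradual": the first step gives "lraduag", and the second then gives "lrad".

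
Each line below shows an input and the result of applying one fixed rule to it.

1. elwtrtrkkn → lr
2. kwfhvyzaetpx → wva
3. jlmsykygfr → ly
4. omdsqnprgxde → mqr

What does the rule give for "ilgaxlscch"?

lx

Each output is the input with this applied: delete the last 3 characters, then keep one character in every 3, starting at position 2 (positions 2nd, 5th, 8th, ...).
For "ilgaxlscch", step one produces "ilgaxls"; step two turns that into "lx".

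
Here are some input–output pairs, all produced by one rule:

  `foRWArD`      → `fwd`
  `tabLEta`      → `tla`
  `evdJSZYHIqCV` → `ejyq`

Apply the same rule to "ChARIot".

What's happening: keep one character in every 3, starting at position 1 (positions 1st, 4th, 7th, ...), then convert every letter to lowercase.
Working it through for "ChARIot": intermediate "CRt", final "crt".

crt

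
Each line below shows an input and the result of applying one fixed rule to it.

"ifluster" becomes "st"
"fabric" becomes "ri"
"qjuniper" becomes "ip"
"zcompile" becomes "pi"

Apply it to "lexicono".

co

In each case the input is transformed by: swap the front and back halves of the string, then keep only the first 2 characters.
So "lexicono" becomes "co".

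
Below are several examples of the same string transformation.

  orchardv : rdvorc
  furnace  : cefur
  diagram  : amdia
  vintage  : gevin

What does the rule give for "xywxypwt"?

pwtxyw

The rule is to move the first 3 characters to the end (rotate left by 3), then delete the first 2 characters.
For "xywxypwt", step one produces "xypwtxyw"; step two turns that into "pwtxyw".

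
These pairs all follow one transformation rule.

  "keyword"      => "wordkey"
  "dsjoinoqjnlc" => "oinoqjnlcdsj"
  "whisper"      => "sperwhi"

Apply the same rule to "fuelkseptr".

lkseptrfue

The transformation: move the first 3 characters to the end (rotate left by 3).
So "fuelkseptr" becomes "lkseptrfue".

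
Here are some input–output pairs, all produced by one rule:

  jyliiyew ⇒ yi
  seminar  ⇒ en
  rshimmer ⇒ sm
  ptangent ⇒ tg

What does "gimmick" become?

ii

In each case the input is transformed by: move the last character to the front, then keep one character in every 3, starting at position 3 (positions 3rd, 6th, 9th, ...).
Applying both steps to "gimmick": "kgimmic", then "ii".
(Check on "ptangent": → "tptangen" → "tg" ✓)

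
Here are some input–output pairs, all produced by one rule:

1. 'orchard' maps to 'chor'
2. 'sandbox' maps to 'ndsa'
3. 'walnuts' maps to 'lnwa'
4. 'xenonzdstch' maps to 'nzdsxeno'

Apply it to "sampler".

The transformation: delete the last 3 characters, then swap the front and back halves of the string.
Working it through for "sampler": intermediate "samp", final "mpsa".

mpsa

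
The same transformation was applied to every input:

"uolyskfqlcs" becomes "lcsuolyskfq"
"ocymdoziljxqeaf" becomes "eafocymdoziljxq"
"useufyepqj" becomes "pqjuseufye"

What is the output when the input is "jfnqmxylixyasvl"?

The pattern: move the last 3 characters to the front (rotate right by 3).
Doing the same to "jfnqmxylixyasvl": "svljfnqmxylixya".

svljfnqmxylixya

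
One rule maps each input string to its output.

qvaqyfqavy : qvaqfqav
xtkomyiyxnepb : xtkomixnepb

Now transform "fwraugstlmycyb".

Looking at the pairs, the operation is to remove every "y".
Applying that to "fwraugstlmycyb" gives "fwraugstlmcb".

fwraugstlmcb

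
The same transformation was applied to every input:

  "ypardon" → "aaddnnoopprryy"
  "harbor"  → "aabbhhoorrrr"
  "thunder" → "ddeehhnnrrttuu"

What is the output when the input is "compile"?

Rule — double every character, then sort the characters into alphabetical order.
So "compile" becomes "cceeiillmmoopp".

cceeiillmmoopp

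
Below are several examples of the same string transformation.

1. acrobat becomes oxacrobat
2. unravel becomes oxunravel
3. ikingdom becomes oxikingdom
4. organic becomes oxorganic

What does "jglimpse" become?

In each case the input is transformed by: prepend "ox".
Doing the same to "jglimpse": "oxjglimpse".

oxjglimpse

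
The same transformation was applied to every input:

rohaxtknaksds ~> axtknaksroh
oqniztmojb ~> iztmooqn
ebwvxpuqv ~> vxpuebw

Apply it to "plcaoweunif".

aoweunplc

Each output is the input with this applied: delete the last 2 characters, then move the first 3 characters to the end (rotate left by 3).
On "plcaoweunif": the first step gives "plcaoweun", and the second then gives "aoweunplc".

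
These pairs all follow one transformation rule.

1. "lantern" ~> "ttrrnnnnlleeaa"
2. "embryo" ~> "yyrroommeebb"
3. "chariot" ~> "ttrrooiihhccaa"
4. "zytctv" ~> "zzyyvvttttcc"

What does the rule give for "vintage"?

vvttnniiggeeaa

The transformation: double every character, then sort the characters into reverse alphabetical order.
For "vintage", step one produces "vviinnttaaggee"; step two turns that into "vvttnniiggeeaa".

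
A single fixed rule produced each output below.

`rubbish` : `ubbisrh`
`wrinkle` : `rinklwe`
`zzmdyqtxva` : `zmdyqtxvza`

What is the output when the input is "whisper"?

The rule is to swap the first and last characters, then move the first character to the end.
Doing the same to "whisper": "hispewr".

hispewr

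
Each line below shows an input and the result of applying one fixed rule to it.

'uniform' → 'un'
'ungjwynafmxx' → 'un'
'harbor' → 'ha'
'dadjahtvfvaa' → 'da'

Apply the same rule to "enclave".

Rule — keep only the first 2 characters.
On "enclave" that produces "en".

en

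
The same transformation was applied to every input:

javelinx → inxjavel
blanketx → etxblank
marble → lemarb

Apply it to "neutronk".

onkneutr

The transformation: move the first character to the end, then swap the front and back halves of the string.
"neutronk" → "onkneutr".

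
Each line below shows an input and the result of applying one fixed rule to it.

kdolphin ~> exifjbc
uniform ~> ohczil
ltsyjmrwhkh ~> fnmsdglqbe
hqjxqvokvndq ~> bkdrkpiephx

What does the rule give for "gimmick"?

acggcw

Rule — shift every letter 6 places backward in the alphabet (wrapping around), then delete the last character.
Starting from "gimmick": after the first operation, "acggcwe"; after the second, "acggcw".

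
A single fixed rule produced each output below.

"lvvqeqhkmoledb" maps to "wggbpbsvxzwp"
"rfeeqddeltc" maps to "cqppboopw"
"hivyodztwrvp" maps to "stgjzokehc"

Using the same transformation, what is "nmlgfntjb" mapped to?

yxwrqye

In each case the input is transformed by: delete the last 2 characters, then shift every letter 11 places forward in the alphabet (wrapping around).
Doing the same to "nmlgfntjb": "yxwrqye".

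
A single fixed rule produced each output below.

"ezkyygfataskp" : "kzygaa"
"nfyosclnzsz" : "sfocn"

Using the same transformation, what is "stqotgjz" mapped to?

In each case the input is transformed by: keep every other character starting from the second (positions 2nd, 4th, 6th, ...), then move the last character to the front.
On "stqotgjz": the first step gives "togz", and the second then gives "ztog".
(Check on "nfyosclnzsz": → "focns" → "sfocn" ✓)

ztog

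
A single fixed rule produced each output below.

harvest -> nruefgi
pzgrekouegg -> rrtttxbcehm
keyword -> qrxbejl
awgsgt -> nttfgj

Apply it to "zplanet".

Rule — sort the characters into alphabetical order, then shift every letter 13 places forward in the alphabet (wrapping around) — i.e. ROT13.
Applying both steps to "zplanet": "aelnptz", then "nryacgm".
(Check on "keyword": → "dekorwy" → "qrxbejl" ✓)

nryacgm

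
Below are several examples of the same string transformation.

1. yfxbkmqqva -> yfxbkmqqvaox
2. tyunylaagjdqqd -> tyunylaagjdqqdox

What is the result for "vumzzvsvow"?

The transformation: append "ox".
For "vumzzvsvow" the result is "vumzzvsvowox".

vumzzvsvowox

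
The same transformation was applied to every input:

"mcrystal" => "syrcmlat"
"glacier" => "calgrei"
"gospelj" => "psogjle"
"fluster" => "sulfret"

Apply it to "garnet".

ragten

The pattern: move the last 3 characters to the front (rotate right by 3), then reverse the string.
On "garnet": the first step gives "netgar", and the second then gives "ragten".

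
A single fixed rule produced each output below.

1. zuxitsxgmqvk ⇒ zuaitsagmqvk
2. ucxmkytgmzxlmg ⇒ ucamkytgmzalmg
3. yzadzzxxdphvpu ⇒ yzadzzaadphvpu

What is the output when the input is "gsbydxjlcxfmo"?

The rule is to replace every "x" with "a".
On "gsbydxjlcxfmo" that produces "gsbydajlcafmo".

gsbydajlcafmo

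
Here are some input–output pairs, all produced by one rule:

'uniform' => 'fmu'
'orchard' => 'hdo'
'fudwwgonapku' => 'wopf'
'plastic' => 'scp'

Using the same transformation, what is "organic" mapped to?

Looking at the pairs, the operation is to keep one character in every 3, starting at position 1 (positions 1st, 4th, 7th, ...), then move the first character to the end.
"organic" → "oac" → "aco".

aco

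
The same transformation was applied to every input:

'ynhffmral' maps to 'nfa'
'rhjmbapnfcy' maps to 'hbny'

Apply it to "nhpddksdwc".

Each output is the input with this applied: keep one character in every 3, starting at position 2 (positions 2nd, 5th, 8th, ...).
On "nhpddksdwc" that produces "hdd".

hdd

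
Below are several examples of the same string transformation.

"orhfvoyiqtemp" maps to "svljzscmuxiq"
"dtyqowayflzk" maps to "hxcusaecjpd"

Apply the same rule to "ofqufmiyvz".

Looking at the pairs, the operation is to shift every letter 4 places forward in the alphabet (wrapping around), then delete the last character.
Applying both steps to "ofqufmiyvz": "sjuyjqmczd", then "sjuyjqmcz".

sjuyjqmcz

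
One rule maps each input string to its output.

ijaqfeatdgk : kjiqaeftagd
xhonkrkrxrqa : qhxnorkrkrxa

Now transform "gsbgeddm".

The rule is to swap each adjacent pair of characters (1↔2, 3↔4, ...), then move the last character to the front.
"gsbgeddm" → "sggbdemd" → "dsggbdem".
(Check on "xhonkrkrxrqa": → "hxnorkrkrxaq" → "qhxnorkrkrxa" ✓)

dsggbdem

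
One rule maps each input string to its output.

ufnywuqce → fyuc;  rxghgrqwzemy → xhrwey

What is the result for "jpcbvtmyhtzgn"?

The transformation: keep every other character starting from the second (positions 2nd, 4th, 6th, ...).
For "jpcbvtmyhtzgn" the result is "pbtytg".

pbtytg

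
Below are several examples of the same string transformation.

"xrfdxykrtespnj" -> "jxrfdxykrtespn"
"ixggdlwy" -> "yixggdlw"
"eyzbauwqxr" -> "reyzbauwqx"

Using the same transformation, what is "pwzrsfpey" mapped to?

Each output is the input with this applied: move the last character to the front.
On "pwzrsfpey" that produces "ypwzrsfpe".

ypwzrsfpe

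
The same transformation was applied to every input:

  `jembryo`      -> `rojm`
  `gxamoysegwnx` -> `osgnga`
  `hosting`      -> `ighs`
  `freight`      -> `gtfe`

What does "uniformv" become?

The pattern: keep every other character starting from the first (positions 1st, 3rd, 5th, ...), then move the first 2 characters to the end (rotate left by 2).
Starting from "uniformv": after the first operation, "uiom"; after the second, "omui".

omui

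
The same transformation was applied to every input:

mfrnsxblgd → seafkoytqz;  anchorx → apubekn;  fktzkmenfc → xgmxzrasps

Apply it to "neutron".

In each case the input is transformed by: move the first character to the end, then shift every letter 13 places forward in the alphabet (wrapping around) — i.e. ROT13.
Starting from "neutron": after the first operation, "eutronn"; after the second, "rhgebaa".

rhgebaa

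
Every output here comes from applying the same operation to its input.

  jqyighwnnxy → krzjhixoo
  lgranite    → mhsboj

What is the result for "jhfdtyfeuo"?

kigeuzgf

The transformation: delete the last 2 characters, then shift every letter 1 place forward in the alphabet (wrapping around).
On "jhfdtyfeuo": the first step gives "jhfdtyfe", and the second then gives "kigeuzgf".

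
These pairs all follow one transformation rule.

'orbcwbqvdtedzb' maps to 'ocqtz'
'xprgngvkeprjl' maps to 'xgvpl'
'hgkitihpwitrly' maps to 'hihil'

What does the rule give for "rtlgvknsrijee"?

rgnie

Rule — keep one character in every 3, starting at position 1 (positions 1st, 4th, 7th, ...).
So "rtlgvknsrijee" becomes "rgnie".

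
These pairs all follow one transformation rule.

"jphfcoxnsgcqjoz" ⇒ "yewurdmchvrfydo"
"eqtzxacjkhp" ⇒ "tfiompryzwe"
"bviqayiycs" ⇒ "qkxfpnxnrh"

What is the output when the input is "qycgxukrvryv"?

The pattern: shift every letter 11 places backward in the alphabet (wrapping around).
Applying that to "qycgxukrvryv" gives "fnrvmjzgkgnk".

fnrvmjzgkgnk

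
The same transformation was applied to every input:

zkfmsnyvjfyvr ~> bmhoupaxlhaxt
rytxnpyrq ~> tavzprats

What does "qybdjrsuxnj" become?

sadfltuwzpl

Rule — shift every letter 2 places forward in the alphabet (wrapping around).
Applying that to "qybdjrsuxnj" gives "sadfltuwzpl".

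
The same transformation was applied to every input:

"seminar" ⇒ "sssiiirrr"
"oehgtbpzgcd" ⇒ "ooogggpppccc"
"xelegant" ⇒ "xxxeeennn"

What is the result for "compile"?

Each output is the input with this applied: keep one character in every 3, starting at position 1 (positions 1st, 4th, 7th, ...), then repeat every character 3 times.
On "compile": the first step gives "cpe", and the second then gives "cccpppeee".

cccpppeee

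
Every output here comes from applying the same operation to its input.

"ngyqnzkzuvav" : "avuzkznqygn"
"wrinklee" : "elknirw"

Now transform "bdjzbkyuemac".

The pattern: delete the last character, then reverse the string.
On "bdjzbkyuemac": the first step gives "bdjzbkyuema", and the second then gives "ameuykbzjdb".
(Check on "ngyqnzkzuvav": → "ngyqnzkzuva" → "avuzkznqygn" ✓)

ameuykbzjdb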